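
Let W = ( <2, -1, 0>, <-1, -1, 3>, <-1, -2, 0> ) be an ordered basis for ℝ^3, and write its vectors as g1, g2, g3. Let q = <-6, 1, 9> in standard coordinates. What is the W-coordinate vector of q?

We seek scalars with c_1 g1 + ... + c_3 g3 = q; equivalently solve M c = q where the columns of M are g1, ..., g3.
Gaussian elimination on [M | q] yields c = (-2, 3, -1).
Check: -2g1 + 3g2 - g3 = <-6, 1, 9>.

<-2, 3, -1>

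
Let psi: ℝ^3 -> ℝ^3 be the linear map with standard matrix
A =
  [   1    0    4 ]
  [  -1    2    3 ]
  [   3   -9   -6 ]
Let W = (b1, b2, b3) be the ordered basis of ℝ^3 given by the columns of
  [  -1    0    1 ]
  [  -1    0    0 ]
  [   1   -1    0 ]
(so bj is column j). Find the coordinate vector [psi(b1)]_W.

<-2, -2, 1>

Column 1 of [psi]_W is the W-coordinate vector of psi(b1).
In standard coordinates psi(b1) = A b1 = <3, 2, 0>.
Converting to W: <3, 2, 0> = -2b1 - 2b2 + b3, so the coordinate vector is <-2, -2, 1>.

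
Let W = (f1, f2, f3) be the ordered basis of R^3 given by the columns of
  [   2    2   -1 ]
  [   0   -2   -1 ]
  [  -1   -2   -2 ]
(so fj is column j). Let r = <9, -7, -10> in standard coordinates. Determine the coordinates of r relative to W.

We seek scalars with c_1 f1 + ... + c_3 f3 = r; equivalently solve M c = r where the columns of M are f1, ..., f3.
Solving this 3x3 system gives c = (2, 3, 1).
Check: 2f1 + 3f2 + f3 = <9, -7, -10>.

<2, 3, 1>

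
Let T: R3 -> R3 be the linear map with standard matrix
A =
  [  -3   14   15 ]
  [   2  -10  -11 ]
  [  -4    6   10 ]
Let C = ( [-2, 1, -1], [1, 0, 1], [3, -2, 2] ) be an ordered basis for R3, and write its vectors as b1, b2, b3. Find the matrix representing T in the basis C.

With P the matrix whose columns are b1, ..., b3, [T]_C = P^(-1) A P.
Column by column: T(b1) = A b1 = [5, -3, 4]; its C-coordinates [1, 1, 2] give column 1.
Continuing for each basis vector yields [T]_C = [[1, -3, 2], [1, -3, 0], [2, 3, -1]].

[[1, -3, 2], [1, -3, 0], [2, 3, -1]]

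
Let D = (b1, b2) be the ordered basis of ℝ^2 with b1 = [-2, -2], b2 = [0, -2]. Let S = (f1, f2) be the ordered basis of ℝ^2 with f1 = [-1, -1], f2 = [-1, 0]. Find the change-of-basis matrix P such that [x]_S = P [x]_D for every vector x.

Let M have columns bj and N have columns fj. Then for every x, N [x]_S = x = M [x]_D, so P = N^(-1) M.
Since det N = -1, N^(-1) has integer entries; multiplying gives P = [[2, 2], [0, -2]].

[[2, 2], [0, -2]]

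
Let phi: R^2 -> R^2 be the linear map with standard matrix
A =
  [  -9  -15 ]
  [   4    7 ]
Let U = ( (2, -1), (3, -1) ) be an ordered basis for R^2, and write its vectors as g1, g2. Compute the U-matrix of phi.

[[0, -3], [-1, -2]]

With P the matrix whose columns are g1, g2, [phi]_U = P^(-1) A P.
Column by column: phi(g1) = A g1 = (-3, 1); its U-coordinates (0, -1) give column 1.
Continuing for each basis vector yields [phi]_U = [[0, -3], [-1, -2]].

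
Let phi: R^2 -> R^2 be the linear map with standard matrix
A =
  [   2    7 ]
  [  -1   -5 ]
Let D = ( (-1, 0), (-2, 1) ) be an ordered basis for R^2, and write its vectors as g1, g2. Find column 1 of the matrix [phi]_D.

(0, 1)

Column 1 of [phi]_D is the D-coordinate vector of phi(g1).
In standard coordinates phi(g1) = A g1 = (-2, 1).
Converting to D: (-2, 1) = 0·g1 + g2, so the coordinate vector is (0, 1).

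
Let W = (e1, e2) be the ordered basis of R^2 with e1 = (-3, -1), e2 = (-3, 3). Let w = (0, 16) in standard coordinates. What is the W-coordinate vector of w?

[w]_W is the unique c with M c = w, where M has columns e1, e2.
System: -3c_1 - 3c_2 = 0, -c_1 + 3c_2 = 16; solving gives c_1 = -4, c_2 = 4.
Check: -4e1 + 4e2 = (0, 16).

(-4, 4)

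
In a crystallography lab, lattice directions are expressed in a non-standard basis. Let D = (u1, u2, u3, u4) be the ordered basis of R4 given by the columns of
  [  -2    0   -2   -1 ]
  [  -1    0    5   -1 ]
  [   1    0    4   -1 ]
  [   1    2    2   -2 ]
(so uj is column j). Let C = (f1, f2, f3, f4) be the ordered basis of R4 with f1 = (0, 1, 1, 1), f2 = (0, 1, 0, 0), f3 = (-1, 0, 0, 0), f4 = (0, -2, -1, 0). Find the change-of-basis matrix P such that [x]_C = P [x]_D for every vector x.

[[1, 2, 2, -2], [-2, 2, -1, -1], [2, 0, 2, 1], [0, 2, -2, -1]]

Column j of P is [uj]_C, since P maps D-coordinates to C-coordinates.
Expressing u1 in C: u1 = f1 - 2f2 + 2f3 + 0·f4, so column 1 of P is (1, -2, 2, 0).
Doing the same for each uj gives P = [[1, 2, 2, -2], [-2, 2, -1, -1], [2, 0, 2, 1], [0, 2, -2, -1]].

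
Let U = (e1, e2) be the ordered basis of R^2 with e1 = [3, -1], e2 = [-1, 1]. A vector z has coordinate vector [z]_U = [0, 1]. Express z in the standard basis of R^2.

[-1, 1]

The coordinates say z = 0·e1 + e2; adding the scaled basis vectors gives [-1, 1].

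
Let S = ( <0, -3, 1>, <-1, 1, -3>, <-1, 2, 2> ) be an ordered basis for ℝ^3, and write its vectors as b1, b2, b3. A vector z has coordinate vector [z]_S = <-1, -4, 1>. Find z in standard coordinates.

<3, 1, 13>

By definition z = -b1 - 4b2 + b3.
Summing componentwise gives <3, 1, 13>.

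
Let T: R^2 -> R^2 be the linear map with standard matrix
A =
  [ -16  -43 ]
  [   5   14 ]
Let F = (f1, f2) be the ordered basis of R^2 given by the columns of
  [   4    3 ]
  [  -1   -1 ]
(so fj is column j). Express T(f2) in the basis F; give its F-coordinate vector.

(-2, 1)

Compute T(f2) = A f2 = (-5, 1) in standard coordinates.
Then write this in F-coordinates: solve for y in y_1 f1 + y_2 f2 = (-5, 1).
This gives y = (-2, 1), which is column 2 of [T]_F.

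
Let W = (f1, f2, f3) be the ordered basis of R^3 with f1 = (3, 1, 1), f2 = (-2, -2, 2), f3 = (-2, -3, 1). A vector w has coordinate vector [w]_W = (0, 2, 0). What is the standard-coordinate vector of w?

(-4, -4, 4)

w = M [w]_W, where M has columns f1, ..., f3.
Carrying out the matrix-vector product, w = (-4, -4, 4).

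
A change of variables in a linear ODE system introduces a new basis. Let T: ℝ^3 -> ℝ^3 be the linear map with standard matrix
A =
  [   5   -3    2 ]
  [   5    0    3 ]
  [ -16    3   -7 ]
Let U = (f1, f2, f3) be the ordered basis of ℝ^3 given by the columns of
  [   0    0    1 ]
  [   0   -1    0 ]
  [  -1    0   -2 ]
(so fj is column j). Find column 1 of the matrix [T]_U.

(-3, 3, -2)

Column 1 of [T]_U is the U-coordinate vector of T(f1).
In standard coordinates T(f1) = A f1 = (-2, -3, 7).
Converting to U: (-2, -3, 7) = -3f1 + 3f2 - 2f3, so the coordinate vector is (-3, 3, -2).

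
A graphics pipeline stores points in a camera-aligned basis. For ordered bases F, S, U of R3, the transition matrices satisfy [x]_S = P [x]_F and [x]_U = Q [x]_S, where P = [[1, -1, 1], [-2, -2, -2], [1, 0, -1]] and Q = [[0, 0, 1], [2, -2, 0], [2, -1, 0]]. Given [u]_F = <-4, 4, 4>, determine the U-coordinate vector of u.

Apply P to get S-coordinates <-4, -8, -8>, then Q to get U-coordinates.
The result is [u]_U = <-8, 8, 0>.

<-8, 8, 0>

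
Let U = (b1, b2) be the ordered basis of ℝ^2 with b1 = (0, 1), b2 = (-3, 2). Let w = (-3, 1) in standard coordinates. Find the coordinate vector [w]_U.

(-1, 1)

[w]_U is the unique c with M c = w, where M has columns b1, b2.
System: 0c_1 - 3c_2 = -3, c_1 + 2c_2 = 1; solving gives c_1 = -1, c_2 = 1.
Check: -b1 + b2 = (-3, 1).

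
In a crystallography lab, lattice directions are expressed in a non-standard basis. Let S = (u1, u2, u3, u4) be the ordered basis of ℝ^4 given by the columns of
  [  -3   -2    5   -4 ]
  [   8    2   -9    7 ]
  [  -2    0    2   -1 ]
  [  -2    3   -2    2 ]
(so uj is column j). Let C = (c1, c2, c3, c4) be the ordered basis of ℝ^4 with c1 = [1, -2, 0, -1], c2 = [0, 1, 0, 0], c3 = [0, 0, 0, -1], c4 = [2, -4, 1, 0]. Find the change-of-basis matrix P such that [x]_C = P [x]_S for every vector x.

[[1, -2, 1, -2], [2, -2, 1, -1], [1, -1, 1, 0], [-2, 0, 2, -1]]

Take x = uj: its S-coordinates are the j-th standard unit vector, so P e_j — column j of P — equals [uj]_C.
u1 = c1 + 2c2 + c3 - 2c4, giving column 1 = [1, 2, 1, -2]; repeating for each j gives P = [[1, -2, 1, -2], [2, -2, 1, -1], [1, -1, 1, 0], [-2, 0, 2, -1]].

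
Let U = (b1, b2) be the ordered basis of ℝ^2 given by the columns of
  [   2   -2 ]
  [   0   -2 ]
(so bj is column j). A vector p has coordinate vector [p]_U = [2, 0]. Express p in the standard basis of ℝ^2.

[4, 0]

p = M [p]_U, where M has columns b1, b2.
Carrying out the matrix-vector product, p = [4, 0].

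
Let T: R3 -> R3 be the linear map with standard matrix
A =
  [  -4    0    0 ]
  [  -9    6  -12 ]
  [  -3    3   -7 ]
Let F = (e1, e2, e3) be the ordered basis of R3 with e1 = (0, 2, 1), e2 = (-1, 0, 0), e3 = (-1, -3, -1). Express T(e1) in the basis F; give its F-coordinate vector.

Compute T(e1) = A e1 = (0, 0, -1) in standard coordinates.
Then write this in F-coordinates: solve for y in y_1 e1 + ... + y_3 e3 = (0, 0, -1).
This gives y = (-3, 2, -2), which is column 1 of [T]_F.

(-3, 2, -2)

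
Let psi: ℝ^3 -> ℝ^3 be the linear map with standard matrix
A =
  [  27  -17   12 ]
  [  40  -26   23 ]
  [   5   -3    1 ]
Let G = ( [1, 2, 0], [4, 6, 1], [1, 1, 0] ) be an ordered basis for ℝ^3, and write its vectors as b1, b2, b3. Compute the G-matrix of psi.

With P the matrix whose columns are b1, ..., b3, [psi]_G = P^(-1) A P.
Column by column: psi(b1) = A b1 = [-7, -12, -1]; its G-coordinates [-3, -1, 0] give column 1.
Continuing for each basis vector yields [psi]_G = [[-3, 3, 0], [-1, 3, 2], [0, 3, 2]].

[[-3, 3, 0], [-1, 3, 2], [0, 3, 2]]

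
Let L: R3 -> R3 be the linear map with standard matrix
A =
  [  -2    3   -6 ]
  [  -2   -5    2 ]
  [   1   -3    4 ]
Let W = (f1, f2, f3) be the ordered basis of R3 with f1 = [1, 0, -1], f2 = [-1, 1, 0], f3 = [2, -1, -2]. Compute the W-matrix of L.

The j-th column of [L]_W is [L(fj)]_W.
L(f1) = A f1 = [4, -4, -3] = -3f1 - f2 + 3f3, so column 1 is [-3, -1, 3].
Repeating for f2, f3 and assembling the columns gives [[-3, 0, 1], [-1, -1, -2], [3, 2, 1]].

[[-3, 0, 1], [-1, -1, -2], [3, 2, 1]]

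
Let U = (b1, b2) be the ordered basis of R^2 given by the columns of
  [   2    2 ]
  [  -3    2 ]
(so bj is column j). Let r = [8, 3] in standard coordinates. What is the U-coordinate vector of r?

[r]_U is the unique c with M c = r, where M has columns b1, b2.
System: 2c_1 + 2c_2 = 8, -3c_1 + 2c_2 = 3; solving gives c_1 = 1, c_2 = 3.
Check: b1 + 3b2 = [8, 3].

[1, 3]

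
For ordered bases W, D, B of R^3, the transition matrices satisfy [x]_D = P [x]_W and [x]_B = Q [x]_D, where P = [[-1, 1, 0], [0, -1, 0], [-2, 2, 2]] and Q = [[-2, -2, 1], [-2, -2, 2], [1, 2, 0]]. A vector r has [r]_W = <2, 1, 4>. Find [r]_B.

Composing the changes, [r]_B = Q P [r]_W.
Q P = [[0, 2, 2], [-2, 4, 4], [-1, -1, 0]]; applying this to <2, 1, 4> gives <10, 16, -3>.

<10, 16, -3>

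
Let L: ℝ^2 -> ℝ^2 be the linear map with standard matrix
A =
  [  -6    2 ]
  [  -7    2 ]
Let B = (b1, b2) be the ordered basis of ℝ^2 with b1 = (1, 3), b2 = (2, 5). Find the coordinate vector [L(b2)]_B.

(2, -2)

Column 2 of [L]_B is the B-coordinate vector of L(b2).
In standard coordinates L(b2) = A b2 = (-2, -4).
Converting to B: (-2, -4) = 2b1 - 2b2, so the coordinate vector is (2, -2).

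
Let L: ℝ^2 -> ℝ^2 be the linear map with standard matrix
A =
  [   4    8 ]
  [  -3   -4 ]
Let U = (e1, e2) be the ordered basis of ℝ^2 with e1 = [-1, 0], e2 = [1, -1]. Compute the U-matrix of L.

The j-th column of [L]_U is [L(ej)]_U.
L(e1) = A e1 = [-4, 3] = e1 - 3e2, so column 1 is [1, -3].
Repeating for e2 and assembling the columns gives [[1, 3], [-3, -1]].

[[1, 3], [-3, -1]]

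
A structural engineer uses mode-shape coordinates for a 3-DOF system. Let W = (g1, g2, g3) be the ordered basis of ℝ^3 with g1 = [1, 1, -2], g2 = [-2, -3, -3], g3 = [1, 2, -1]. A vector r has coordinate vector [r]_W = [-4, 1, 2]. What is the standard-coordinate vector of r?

By definition r = -4g1 + g2 + 2g3.
Summing componentwise gives [-4, -3, 3].

[-4, -3, 3]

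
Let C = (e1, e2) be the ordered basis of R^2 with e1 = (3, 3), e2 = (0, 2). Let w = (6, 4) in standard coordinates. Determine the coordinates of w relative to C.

(2, -1)

[w]_C is the unique c with M c = w, where M has columns e1, e2.
System: 3c_1 + 0c_2 = 6, 3c_1 + 2c_2 = 4; solving gives c_1 = 2, c_2 = -1.
Check: 2e1 - e2 = (6, 4).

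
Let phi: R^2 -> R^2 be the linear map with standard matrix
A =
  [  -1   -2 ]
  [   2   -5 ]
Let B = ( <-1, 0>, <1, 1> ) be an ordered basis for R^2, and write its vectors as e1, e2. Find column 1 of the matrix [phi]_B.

<-3, -2>

Compute phi(e1) = A e1 = <1, -2> in standard coordinates.
Then write this in B-coordinates: solve for y in y_1 e1 + y_2 e2 = <1, -2>.
This gives y = <-3, -2>, which is column 1 of [phi]_B.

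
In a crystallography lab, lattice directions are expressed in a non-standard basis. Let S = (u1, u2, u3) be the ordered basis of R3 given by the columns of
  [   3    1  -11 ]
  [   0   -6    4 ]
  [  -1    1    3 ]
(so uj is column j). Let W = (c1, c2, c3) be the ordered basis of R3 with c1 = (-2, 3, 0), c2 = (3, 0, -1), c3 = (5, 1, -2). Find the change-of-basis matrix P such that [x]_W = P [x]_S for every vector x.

[[0, -2, 2], [1, -1, 1], [0, 0, -2]]

Take x = uj: its S-coordinates are the j-th standard unit vector, so P e_j — column j of P — equals [uj]_W.
u1 = 0·c1 + c2 + 0·c3, giving column 1 = (0, 1, 0); repeating for each j gives P = [[0, -2, 2], [1, -1, 1], [0, 0, -2]].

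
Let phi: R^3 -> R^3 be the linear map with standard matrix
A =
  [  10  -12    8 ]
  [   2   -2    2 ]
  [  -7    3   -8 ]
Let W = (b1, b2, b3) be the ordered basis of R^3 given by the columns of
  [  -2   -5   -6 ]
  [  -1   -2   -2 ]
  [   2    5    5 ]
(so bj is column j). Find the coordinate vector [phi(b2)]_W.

Compute phi(b2) = A b2 = <14, 4, -11> in standard coordinates.
Then write this in W-coordinates: solve for y in y_1 b1 + ... + y_3 b3 = <14, 4, -11>.
This gives y = <2, 0, -3>, which is column 2 of [phi]_W.

<2, 0, -3>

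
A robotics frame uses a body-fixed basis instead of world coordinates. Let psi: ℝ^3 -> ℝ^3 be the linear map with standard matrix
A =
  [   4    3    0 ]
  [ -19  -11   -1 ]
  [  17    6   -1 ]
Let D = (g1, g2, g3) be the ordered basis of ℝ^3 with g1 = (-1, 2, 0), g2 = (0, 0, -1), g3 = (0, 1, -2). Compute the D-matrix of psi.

The j-th column of [psi]_D is [psi(gj)]_D.
psi(g1) = A g1 = (2, -3, -5) = -2g1 + 3g2 + g3, so column 1 is (-2, 3, 1).
Repeating for g2, g3 and assembling the columns gives [[-2, 0, -3], [3, -3, -2], [1, 1, -3]].

[[-2, 0, -3], [3, -3, -2], [1, 1, -3]]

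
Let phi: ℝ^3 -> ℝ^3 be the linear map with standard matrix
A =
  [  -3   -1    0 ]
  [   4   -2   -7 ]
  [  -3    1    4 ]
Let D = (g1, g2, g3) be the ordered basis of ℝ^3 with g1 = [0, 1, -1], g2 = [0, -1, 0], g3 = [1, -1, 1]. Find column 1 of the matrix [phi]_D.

[2, -2, -1]

Column 1 of [phi]_D is the D-coordinate vector of phi(g1).
In standard coordinates phi(g1) = A g1 = [-1, 5, -3].
Converting to D: [-1, 5, -3] = 2g1 - 2g2 - g3, so the coordinate vector is [2, -2, -1].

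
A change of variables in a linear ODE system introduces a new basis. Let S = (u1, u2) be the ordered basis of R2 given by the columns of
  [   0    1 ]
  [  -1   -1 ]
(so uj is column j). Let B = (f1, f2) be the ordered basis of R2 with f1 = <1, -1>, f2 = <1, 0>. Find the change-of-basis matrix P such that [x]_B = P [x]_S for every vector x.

[[1, 1], [-1, 0]]

Let M have columns uj and N have columns fj. Then for every x, N [x]_B = x = M [x]_S, so P = N^(-1) M.
Since det N = 1, N^(-1) has integer entries; multiplying gives P = [[1, 1], [-1, 0]].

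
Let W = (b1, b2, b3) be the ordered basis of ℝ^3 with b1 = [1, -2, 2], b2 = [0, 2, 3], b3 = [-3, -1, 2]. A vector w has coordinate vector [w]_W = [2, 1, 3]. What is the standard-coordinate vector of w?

w = M [w]_W, where M has columns b1, ..., b3.
Carrying out the matrix-vector product, w = [-7, -5, 13].

[-7, -5, 13]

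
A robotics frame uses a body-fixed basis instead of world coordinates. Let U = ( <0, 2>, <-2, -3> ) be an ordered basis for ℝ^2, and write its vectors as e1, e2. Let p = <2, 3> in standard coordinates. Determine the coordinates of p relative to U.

<0, -1>

[p]_U is the unique c with M c = p, where M has columns e1, e2.
System: 0c_1 - 2c_2 = 2, 2c_1 - 3c_2 = 3; solving gives c_1 = 0, c_2 = -1.
Check: 0·e1 - e2 = <2, 3>.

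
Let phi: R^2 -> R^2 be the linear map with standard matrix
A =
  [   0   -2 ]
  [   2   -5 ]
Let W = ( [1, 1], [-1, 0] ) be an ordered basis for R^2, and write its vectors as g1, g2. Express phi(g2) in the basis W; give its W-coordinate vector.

Compute phi(g2) = A g2 = [0, -2] in standard coordinates.
Then write this in W-coordinates: solve for y in y_1 g1 + y_2 g2 = [0, -2].
This gives y = [-2, -2], which is column 2 of [phi]_W.

[-2, -2]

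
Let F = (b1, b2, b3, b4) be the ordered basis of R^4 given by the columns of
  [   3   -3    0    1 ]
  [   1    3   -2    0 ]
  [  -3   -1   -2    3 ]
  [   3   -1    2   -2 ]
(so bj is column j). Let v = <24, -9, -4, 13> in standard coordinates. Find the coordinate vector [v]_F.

<4, -3, 2, 3>

[v]_F is the unique c with M c = v, where M has columns b1, ..., b4.
Solving this 4x4 system gives c = (4, -3, 2, 3).
Check: 4b1 - 3b2 + 2b3 + 3b4 = <24, -9, -4, 13>.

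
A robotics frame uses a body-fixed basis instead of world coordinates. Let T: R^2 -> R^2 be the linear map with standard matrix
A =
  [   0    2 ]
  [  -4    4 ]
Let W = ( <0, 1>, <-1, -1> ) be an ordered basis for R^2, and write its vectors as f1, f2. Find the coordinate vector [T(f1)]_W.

Column 1 of [T]_W is the W-coordinate vector of T(f1).
In standard coordinates T(f1) = A f1 = <2, 4>.
Converting to W: <2, 4> = 2f1 - 2f2, so the coordinate vector is <2, -2>.

<2, -2>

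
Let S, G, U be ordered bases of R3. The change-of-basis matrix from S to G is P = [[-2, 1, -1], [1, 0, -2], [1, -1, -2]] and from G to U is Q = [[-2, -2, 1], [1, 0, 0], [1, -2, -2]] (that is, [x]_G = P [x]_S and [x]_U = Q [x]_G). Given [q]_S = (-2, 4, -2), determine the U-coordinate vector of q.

(-26, 10, 10)

Composing the changes, [q]_U = Q P [q]_S.
Q P = [[3, -3, 4], [-2, 1, -1], [-6, 3, 7]]; applying this to (-2, 4, -2) gives (-26, 10, 10).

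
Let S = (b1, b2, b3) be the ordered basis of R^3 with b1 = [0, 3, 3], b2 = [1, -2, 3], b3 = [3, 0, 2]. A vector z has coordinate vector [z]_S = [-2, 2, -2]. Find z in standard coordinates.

[-4, -10, -4]

The coordinates say z = -2b1 + 2b2 - 2b3; adding the scaled basis vectors gives [-4, -10, -4].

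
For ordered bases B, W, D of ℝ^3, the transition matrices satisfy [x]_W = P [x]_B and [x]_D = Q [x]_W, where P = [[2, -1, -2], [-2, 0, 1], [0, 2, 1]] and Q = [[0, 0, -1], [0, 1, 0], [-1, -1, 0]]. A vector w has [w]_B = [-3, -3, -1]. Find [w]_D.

Composing the changes, [w]_D = Q P [w]_B.
Q P = [[0, -2, -1], [-2, 0, 1], [0, 1, 1]]; applying this to [-3, -3, -1] gives [7, 5, -4].

[7, 5, -4]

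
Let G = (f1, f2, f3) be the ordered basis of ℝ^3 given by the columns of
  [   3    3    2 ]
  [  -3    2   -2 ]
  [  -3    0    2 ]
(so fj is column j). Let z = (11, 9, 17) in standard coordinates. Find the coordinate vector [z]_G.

(-3, 4, 4)

We seek scalars with c_1 f1 + ... + c_3 f3 = z; equivalently solve M c = z where the columns of M are f1, ..., f3.
Gaussian elimination on [M | z] yields c = (-3, 4, 4).
Check: -3f1 + 4f2 + 4f3 = (11, 9, 17).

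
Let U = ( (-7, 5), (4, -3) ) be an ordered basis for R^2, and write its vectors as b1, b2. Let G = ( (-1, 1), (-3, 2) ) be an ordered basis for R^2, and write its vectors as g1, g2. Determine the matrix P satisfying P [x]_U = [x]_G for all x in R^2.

[[1, -1], [2, -1]]

Column j of P is [bj]_G, since P maps U-coordinates to G-coordinates.
Expressing b1 in G: b1 = g1 + 2g2, so column 1 of P is (1, 2).
Doing the same for each bj gives P = [[1, -1], [2, -1]].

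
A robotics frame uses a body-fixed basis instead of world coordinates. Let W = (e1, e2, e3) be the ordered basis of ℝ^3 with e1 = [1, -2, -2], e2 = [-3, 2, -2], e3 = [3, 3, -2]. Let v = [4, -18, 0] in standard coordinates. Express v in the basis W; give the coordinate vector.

[v]_W is the unique c with M c = v, where M has columns e1, ..., e3.
Row-reducing the augmented matrix [M | v] gives c = (4, -2, -2).
Check: 4e1 - 2e2 - 2e3 = [4, -18, 0].

[4, -2, -2]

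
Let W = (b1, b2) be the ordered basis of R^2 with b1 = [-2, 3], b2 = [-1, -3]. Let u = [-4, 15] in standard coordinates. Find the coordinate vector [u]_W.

We seek scalars with c_1 b1 + c_2 b2 = u; equivalently solve M c = u where the columns of M are b1, b2.
System: -2c_1 - c_2 = -4, 3c_1 - 3c_2 = 15; solving gives c_1 = 3, c_2 = -2.
Check: 3b1 - 2b2 = [-4, 15].

[3, -2]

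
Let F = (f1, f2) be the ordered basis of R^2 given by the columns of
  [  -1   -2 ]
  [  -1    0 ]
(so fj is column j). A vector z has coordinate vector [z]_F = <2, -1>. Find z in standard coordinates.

The coordinates say z = 2f1 - f2; adding the scaled basis vectors gives <0, -2>.

<0, -2>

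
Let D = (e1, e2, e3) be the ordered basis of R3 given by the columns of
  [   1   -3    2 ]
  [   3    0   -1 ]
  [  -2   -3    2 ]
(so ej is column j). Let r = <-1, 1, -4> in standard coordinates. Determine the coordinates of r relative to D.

We seek scalars with c_1 e1 + ... + c_3 e3 = r; equivalently solve M c = r where the columns of M are e1, ..., e3.
Row-reducing the augmented matrix [M | r] gives c = (1, 2, 2).
Check: e1 + 2e2 + 2e3 = <-1, 1, -4>.

<1, 2, 2>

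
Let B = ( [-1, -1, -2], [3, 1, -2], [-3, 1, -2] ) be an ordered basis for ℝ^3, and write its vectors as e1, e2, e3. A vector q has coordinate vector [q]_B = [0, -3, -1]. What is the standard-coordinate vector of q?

[-6, -4, 8]

By definition q = 0·e1 - 3e2 - e3.
Summing componentwise gives [-6, -4, 8].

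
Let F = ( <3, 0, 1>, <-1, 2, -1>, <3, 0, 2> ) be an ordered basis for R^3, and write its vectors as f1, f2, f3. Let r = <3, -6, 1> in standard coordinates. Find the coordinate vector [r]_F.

<2, -3, -2>

[r]_F is the unique c with M c = r, where M has columns f1, ..., f3.
Solving this 3x3 system gives c = (2, -3, -2).
Check: 2f1 - 3f2 - 2f3 = <3, -6, 1>.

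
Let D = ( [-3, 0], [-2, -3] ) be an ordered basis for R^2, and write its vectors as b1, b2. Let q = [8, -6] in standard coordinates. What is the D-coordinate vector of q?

[-4, 2]

We seek scalars with c_1 b1 + c_2 b2 = q; equivalently solve M c = q where the columns of M are b1, b2.
System: -3c_1 - 2c_2 = 8, 0c_1 - 3c_2 = -6; solving gives c_1 = -4, c_2 = 2.
Check: -4b1 + 2b2 = [8, -6].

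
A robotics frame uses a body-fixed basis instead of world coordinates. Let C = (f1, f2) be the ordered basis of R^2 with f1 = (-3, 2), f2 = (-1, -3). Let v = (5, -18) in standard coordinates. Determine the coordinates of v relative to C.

[v]_C is the unique c with M c = v, where M has columns f1, f2.
System: -3c_1 - c_2 = 5, 2c_1 - 3c_2 = -18; solving gives c_1 = -3, c_2 = 4.
Check: -3f1 + 4f2 = (5, -18).

(-3, 4)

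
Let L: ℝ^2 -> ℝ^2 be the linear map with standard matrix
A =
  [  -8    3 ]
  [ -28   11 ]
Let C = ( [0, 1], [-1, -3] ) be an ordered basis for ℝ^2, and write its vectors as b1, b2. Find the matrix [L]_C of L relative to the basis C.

With P the matrix whose columns are b1, b2, [L]_C = P^(-1) A P.
Column by column: L(b1) = A b1 = [3, 11]; its C-coordinates [2, -3] give column 1.
Continuing for each basis vector yields [L]_C = [[2, -2], [-3, 1]].

[[2, -2], [-3, 1]]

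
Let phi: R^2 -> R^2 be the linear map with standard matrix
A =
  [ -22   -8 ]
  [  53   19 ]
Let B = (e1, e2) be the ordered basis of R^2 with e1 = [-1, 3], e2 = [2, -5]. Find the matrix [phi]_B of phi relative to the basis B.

With P the matrix whose columns are e1, e2, [phi]_B = P^(-1) A P.
Column by column: phi(e1) = A e1 = [-2, 4]; its B-coordinates [-2, -2] give column 1.
Continuing for each basis vector yields [phi]_B = [[-2, 2], [-2, -1]].

[[-2, 2], [-2, -1]]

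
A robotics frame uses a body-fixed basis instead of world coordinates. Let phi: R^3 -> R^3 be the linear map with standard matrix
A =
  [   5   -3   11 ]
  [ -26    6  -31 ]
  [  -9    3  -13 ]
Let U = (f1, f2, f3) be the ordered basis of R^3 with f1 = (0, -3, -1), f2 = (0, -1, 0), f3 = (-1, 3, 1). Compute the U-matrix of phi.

[[-2, 0, -2], [-1, -3, 2], [2, -3, 3]]

With P the matrix whose columns are f1, ..., f3, [phi]_U = P^(-1) A P.
Column by column: phi(f1) = A f1 = (-2, 13, 4); its U-coordinates (-2, -1, 2) give column 1.
Continuing for each basis vector yields [phi]_U = [[-2, 0, -2], [-1, -3, 2], [2, -3, 3]].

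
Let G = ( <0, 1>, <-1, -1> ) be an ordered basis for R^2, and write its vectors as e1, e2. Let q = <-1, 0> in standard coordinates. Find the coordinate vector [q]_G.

<1, 1>

We seek scalars with c_1 e1 + c_2 e2 = q; equivalently solve M c = q where the columns of M are e1, e2.
System: 0c_1 - c_2 = -1, c_1 - c_2 = 0; solving gives c_1 = 1, c_2 = 1.
Check: e1 + e2 = <-1, 0>.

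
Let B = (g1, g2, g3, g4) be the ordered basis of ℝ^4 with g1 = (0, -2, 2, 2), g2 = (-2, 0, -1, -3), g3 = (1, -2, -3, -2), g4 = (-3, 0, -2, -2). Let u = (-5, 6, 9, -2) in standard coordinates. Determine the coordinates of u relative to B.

(0, 4, -3, -2)

Write u = c_1 g1 + ... + c_4 g4 and solve for the c_i.
Solving this 4x4 system gives c = (0, 4, -3, -2).
Check: 0·g1 + 4g2 - 3g3 - 2g4 = (-5, 6, 9, -2).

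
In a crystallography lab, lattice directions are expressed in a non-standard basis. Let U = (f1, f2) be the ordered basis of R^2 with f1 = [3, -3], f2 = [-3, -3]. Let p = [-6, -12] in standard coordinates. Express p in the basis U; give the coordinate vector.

[1, 3]

[p]_U is the unique c with M c = p, where M has columns f1, f2.
System: 3c_1 - 3c_2 = -6, -3c_1 - 3c_2 = -12; solving gives c_1 = 1, c_2 = 3.
Check: f1 + 3f2 = [-6, -12].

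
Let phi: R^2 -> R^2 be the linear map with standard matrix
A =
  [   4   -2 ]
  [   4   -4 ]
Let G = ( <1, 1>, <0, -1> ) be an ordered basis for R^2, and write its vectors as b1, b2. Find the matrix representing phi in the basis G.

The j-th column of [phi]_G is [phi(bj)]_G.
phi(b1) = A b1 = <2, 0> = 2b1 + 2b2, so column 1 is <2, 2>.
Repeating for b2 and assembling the columns gives [[2, 2], [2, -2]].

[[2, 2], [2, -2]]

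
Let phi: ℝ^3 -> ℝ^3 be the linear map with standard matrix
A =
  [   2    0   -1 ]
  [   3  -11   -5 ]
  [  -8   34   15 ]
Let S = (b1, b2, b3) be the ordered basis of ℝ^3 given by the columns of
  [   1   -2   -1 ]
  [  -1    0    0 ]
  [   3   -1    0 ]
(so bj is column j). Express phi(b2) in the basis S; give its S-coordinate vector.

Column 2 of [phi]_S is the S-coordinate vector of phi(b2).
In standard coordinates phi(b2) = A b2 = [-3, -1, 1].
Converting to S: [-3, -1, 1] = b1 + 2b2 + 0·b3, so the coordinate vector is [1, 2, 0].

[1, 2, 0]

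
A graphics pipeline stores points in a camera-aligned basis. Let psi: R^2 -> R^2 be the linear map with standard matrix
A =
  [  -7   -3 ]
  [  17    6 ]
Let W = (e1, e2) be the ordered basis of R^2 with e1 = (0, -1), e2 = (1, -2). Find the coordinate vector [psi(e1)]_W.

(0, 3)

Column 1 of [psi]_W is the W-coordinate vector of psi(e1).
In standard coordinates psi(e1) = A e1 = (3, -6).
Converting to W: (3, -6) = 0·e1 + 3e2, so the coordinate vector is (0, 3).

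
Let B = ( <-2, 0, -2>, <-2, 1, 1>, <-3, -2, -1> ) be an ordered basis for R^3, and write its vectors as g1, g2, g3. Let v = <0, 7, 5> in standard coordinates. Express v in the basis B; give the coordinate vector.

<0, 3, -2>

[v]_B is the unique c with M c = v, where M has columns g1, ..., g3.
Gaussian elimination on [M | v] yields c = (0, 3, -2).
Check: 0·g1 + 3g2 - 2g3 = <0, 7, 5>.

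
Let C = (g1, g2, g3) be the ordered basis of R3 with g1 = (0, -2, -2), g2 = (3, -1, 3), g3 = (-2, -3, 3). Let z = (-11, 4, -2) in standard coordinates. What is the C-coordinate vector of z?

[z]_C is the unique c with M c = z, where M has columns g1, ..., g3.
Solving this 3x3 system gives c = (-2, -3, 1).
Check: -2g1 - 3g2 + g3 = (-11, 4, -2).

(-2, -3, 1)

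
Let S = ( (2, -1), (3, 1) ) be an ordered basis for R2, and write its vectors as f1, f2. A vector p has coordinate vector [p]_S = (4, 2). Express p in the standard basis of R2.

(14, -2)

p = M [p]_S, where M has columns f1, f2.
Carrying out the matrix-vector product, p = (14, -2).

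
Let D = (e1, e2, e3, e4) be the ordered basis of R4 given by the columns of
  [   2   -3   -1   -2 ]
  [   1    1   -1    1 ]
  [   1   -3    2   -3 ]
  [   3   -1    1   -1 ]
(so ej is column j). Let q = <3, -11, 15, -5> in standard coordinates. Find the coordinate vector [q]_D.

<-4, -3, 2, -2>

[q]_D is the unique c with M c = q, where M has columns e1, ..., e4.
Row-reducing the augmented matrix [M | q] gives c = (-4, -3, 2, -2).
Check: -4e1 - 3e2 + 2e3 - 2e4 = <3, -11, 15, -5>.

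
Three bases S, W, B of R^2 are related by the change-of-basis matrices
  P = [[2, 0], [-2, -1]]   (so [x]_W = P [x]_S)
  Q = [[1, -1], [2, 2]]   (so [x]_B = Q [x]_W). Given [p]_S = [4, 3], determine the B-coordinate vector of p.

[19, -6]

Apply P to get W-coordinates [8, -11], then Q to get B-coordinates.
The result is [p]_B = [19, -6].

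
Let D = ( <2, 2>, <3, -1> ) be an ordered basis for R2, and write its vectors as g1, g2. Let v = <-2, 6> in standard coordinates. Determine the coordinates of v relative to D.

<2, -2>

[v]_D is the unique c with M c = v, where M has columns g1, g2.
System: 2c_1 + 3c_2 = -2, 2c_1 - c_2 = 6; solving gives c_1 = 2, c_2 = -2.
Check: 2g1 - 2g2 = <-2, 6>.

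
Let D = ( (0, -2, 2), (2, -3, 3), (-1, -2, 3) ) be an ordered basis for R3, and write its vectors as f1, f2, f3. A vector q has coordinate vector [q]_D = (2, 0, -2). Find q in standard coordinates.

The coordinates say q = 2f1 + 0·f2 - 2f3; adding the scaled basis vectors gives (2, 0, -2).

(2, 0, -2)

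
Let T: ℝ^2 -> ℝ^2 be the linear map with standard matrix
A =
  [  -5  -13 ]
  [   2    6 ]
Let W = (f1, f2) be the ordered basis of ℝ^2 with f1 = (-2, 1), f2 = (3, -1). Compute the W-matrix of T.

The j-th column of [T]_W is [T(fj)]_W.
T(f1) = A f1 = (-3, 2) = 3f1 + f2, so column 1 is (3, 1).
Repeating for f2 and assembling the columns gives [[3, -2], [1, -2]].

[[3, -2], [1, -2]]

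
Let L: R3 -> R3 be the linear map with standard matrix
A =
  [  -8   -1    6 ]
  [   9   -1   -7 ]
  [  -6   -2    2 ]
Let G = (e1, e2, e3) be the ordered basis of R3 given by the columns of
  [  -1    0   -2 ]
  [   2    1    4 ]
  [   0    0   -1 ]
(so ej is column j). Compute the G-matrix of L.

The j-th column of [L]_G is [L(ej)]_G.
L(e1) = A e1 = <6, -11, 2> = -2e1 + e2 - 2e3, so column 1 is <-2, 1, -2>.
Repeating for e2, e3 and assembling the columns gives [[-2, -3, -2], [1, -3, -3], [-2, 2, -2]].

[[-2, -3, -2], [1, -3, -3], [-2, 2, -2]]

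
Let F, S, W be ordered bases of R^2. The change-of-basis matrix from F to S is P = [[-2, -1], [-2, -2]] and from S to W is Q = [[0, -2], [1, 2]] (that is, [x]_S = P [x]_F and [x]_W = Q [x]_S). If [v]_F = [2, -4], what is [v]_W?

Composing the changes, [v]_W = Q P [v]_F.
Q P = [[4, 4], [-6, -5]]; applying this to [2, -4] gives [-8, 8].

[-8, 8]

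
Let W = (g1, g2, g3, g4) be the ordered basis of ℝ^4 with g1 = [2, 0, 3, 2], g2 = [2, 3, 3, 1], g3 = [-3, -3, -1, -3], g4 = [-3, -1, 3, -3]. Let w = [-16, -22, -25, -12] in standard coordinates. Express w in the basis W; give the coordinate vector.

[w]_W is the unique c with M c = w, where M has columns g1, ..., g4.
Gaussian elimination on [M | w] yields c = (-1, -4, 4, -2).
Check: -g1 - 4g2 + 4g3 - 2g4 = [-16, -22, -25, -12].

[-1, -4, 4, -2]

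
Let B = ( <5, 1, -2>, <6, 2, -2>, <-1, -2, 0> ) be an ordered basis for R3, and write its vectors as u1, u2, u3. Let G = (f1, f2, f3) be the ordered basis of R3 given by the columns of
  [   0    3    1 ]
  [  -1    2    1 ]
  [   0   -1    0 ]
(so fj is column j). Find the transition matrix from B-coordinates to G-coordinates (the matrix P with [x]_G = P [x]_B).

Let M have columns uj and N have columns fj. Then for every x, N [x]_G = x = M [x]_B, so P = N^(-1) M.
Since det N = 1, N^(-1) has integer entries; multiplying gives P = [[2, 2, 1], [2, 2, 0], [-1, 0, -1]].

[[2, 2, 1], [2, 2, 0], [-1, 0, -1]]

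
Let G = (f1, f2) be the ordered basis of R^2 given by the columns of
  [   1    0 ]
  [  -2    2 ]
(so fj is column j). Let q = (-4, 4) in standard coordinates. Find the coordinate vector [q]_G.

[q]_G is the unique c with M c = q, where M has columns f1, f2.
System: c_1 + 0c_2 = -4, -2c_1 + 2c_2 = 4; solving gives c_1 = -4, c_2 = -2.
Check: -4f1 - 2f2 = (-4, 4).

(-4, -2)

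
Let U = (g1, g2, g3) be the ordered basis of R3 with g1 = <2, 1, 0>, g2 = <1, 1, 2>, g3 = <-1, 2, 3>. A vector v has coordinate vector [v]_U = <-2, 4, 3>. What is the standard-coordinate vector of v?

By definition v = -2g1 + 4g2 + 3g3.
Summing componentwise gives <-3, 8, 17>.

<-3, 8, 17>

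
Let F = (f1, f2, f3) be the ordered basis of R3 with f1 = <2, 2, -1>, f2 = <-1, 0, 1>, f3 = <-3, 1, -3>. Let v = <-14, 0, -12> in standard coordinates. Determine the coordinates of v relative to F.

<-2, -2, 4>

We seek scalars with c_1 f1 + ... + c_3 f3 = v; equivalently solve M c = v where the columns of M are f1, ..., f3.
Row-reducing the augmented matrix [M | v] gives c = (-2, -2, 4).
Check: -2f1 - 2f2 + 4f3 = <-14, 0, -12>.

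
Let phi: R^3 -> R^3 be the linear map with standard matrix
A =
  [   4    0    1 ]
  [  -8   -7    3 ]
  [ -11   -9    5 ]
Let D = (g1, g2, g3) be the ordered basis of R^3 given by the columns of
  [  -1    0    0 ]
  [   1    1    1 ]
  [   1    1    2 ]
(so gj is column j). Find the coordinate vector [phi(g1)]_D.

Compute phi(g1) = A g1 = (-3, 4, 7) in standard coordinates.
Then write this in D-coordinates: solve for y in y_1 g1 + ... + y_3 g3 = (-3, 4, 7).
This gives y = (3, -2, 3), which is column 1 of [phi]_D.

(3, -2, 3)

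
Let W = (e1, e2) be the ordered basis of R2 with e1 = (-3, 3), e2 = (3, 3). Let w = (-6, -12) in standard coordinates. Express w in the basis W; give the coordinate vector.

(-1, -3)

Write w = c_1 e1 + c_2 e2 and solve for the c_i.
System: -3c_1 + 3c_2 = -6, 3c_1 + 3c_2 = -12; solving gives c_1 = -1, c_2 = -3.
Check: -e1 - 3e2 = (-6, -12).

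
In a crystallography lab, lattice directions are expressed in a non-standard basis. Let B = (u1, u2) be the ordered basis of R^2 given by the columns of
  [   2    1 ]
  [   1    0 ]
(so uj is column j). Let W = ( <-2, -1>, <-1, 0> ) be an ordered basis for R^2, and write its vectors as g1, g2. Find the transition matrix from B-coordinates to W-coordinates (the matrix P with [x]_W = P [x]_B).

[[-1, 0], [0, -1]]

Let M have columns uj and N have columns gj. Then for every x, N [x]_W = x = M [x]_B, so P = N^(-1) M.
Since det N = -1, N^(-1) has integer entries; multiplying gives P = [[-1, 0], [0, -1]].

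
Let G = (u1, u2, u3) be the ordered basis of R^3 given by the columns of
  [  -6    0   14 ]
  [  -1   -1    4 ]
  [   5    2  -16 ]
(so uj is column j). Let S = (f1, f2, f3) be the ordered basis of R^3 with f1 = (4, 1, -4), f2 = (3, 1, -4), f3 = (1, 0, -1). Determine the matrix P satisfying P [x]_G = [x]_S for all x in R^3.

[[-2, 1, 2], [1, -2, 2], [-1, 2, 0]]

Column j of P is [uj]_S, since P maps G-coordinates to S-coordinates.
Expressing u1 in S: u1 = -2f1 + f2 - f3, so column 1 of P is (-2, 1, -1).
Doing the same for each uj gives P = [[-2, 1, 2], [1, -2, 2], [-1, 2, 0]].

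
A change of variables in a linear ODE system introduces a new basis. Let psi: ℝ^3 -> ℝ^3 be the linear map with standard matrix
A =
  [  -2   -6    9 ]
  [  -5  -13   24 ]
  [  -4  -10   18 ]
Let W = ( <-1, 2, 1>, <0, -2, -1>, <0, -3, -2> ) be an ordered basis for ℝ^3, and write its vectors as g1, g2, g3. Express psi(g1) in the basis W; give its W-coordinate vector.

<1, 1, -1>

Column 1 of [psi]_W is the W-coordinate vector of psi(g1).
In standard coordinates psi(g1) = A g1 = <-1, 3, 2>.
Converting to W: <-1, 3, 2> = g1 + g2 - g3, so the coordinate vector is <1, 1, -1>.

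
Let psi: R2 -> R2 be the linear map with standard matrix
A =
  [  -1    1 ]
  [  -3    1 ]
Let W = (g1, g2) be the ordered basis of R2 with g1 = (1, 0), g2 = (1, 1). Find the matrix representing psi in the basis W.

Let P have columns g1, g2. Then [psi]_W = P^(-1) A P.
Here det P = 1, so P^(-1) is integer; computing A P first and then P^(-1)(A P) gives [[2, 2], [-3, -2]].

[[2, 2], [-3, -2]]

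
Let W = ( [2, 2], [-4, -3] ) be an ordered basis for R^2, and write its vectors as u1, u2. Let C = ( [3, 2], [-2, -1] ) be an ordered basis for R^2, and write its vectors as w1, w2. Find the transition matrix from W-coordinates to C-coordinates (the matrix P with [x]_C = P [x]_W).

Column j of P is [uj]_C, since P maps W-coordinates to C-coordinates.
Expressing u1 in C: u1 = 2w1 + 2w2, so column 1 of P is [2, 2].
Doing the same for each uj gives P = [[2, -2], [2, -1]].

[[2, -2], [2, -1]]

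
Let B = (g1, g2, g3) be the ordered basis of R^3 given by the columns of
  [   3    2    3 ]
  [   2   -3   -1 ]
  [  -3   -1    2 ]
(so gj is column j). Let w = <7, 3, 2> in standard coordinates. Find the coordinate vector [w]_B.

<1, -1, 2>

[w]_B is the unique c with M c = w, where M has columns g1, ..., g3.
Gaussian elimination on [M | w] yields c = (1, -1, 2).
Check: g1 - g2 + 2g3 = <7, 3, 2>.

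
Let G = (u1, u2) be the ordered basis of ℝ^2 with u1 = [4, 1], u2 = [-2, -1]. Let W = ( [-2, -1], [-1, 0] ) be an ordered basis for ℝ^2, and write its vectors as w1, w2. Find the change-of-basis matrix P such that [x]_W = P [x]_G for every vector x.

[[-1, 1], [-2, 0]]

Let M have columns uj and N have columns wj. Then for every x, N [x]_W = x = M [x]_G, so P = N^(-1) M.
Since det N = -1, N^(-1) has integer entries; multiplying gives P = [[-1, 1], [-2, 0]].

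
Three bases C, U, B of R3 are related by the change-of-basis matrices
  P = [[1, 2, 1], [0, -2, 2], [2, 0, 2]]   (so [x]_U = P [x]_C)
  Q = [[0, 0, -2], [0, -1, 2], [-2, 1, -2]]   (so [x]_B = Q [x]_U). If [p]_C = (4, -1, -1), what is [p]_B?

(-12, 12, -14)

Apply P to get U-coordinates (1, 0, 6), then Q to get B-coordinates.
The result is [p]_B = (-12, 12, -14).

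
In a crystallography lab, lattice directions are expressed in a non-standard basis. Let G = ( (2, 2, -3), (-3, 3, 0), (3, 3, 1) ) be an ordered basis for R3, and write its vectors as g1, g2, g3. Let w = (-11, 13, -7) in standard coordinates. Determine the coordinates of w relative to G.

We seek scalars with c_1 g1 + ... + c_3 g3 = w; equivalently solve M c = w where the columns of M are g1, ..., g3.
Gaussian elimination on [M | w] yields c = (2, 4, -1).
Check: 2g1 + 4g2 - g3 = (-11, 13, -7).

(2, 4, -1)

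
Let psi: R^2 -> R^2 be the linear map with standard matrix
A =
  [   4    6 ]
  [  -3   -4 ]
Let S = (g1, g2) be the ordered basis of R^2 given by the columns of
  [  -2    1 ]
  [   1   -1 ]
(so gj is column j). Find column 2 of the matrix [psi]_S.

Column 2 of [psi]_S is the S-coordinate vector of psi(g2).
In standard coordinates psi(g2) = A g2 = <-2, 1>.
Converting to S: <-2, 1> = g1 + 0·g2, so the coordinate vector is <1, 0>.

<1, 0>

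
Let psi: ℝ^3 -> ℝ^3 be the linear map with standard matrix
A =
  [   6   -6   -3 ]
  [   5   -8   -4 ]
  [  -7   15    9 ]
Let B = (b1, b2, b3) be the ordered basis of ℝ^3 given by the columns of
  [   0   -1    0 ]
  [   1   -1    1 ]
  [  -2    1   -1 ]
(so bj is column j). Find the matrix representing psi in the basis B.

Let P have columns b1, ..., b3. Then [psi]_B = P^(-1) A P.
Here det P = 1, so P^(-1) is integer; computing A P first and then P^(-1)(A P) gives [[3, 0, -2], [0, 3, 3], [-3, 2, 1]].

[[3, 0, -2], [0, 3, 3], [-3, 2, 1]]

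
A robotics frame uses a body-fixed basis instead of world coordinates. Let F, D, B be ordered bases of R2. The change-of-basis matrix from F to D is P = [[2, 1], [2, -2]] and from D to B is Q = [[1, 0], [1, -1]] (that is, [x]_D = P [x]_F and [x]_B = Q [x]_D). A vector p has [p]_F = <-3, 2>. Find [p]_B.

First [p]_D = P [p]_F = <-4, -10>.
Then [p]_B = Q [p]_D = <-4, 6>.

<-4, 6>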